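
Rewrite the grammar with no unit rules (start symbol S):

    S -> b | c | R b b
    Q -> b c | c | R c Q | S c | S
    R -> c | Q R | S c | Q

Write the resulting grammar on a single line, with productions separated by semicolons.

S -> b | c | R b b; Q -> b | c | R b b | b c | R c Q | S c; R -> b c | c | R c Q | S c | b | R b b | Q R

Unit pairs: Q ⇒* {S}; R ⇒* {Q, S}.
For each unit pair (A, B), copy every non-unit production of B to A, then drop all unit productions.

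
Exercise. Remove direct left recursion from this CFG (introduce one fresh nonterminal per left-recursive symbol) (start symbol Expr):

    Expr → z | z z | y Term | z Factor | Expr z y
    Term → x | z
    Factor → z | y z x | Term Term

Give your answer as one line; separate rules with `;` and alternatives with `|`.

Expr → z Expr1 | z z Expr1 | y Term Expr1 | z Factor Expr1; Term → x | z; Factor → z | y z x | Term Term; Expr1 → z y Expr1 | ε

Directly left-recursive nonterminal: Expr.
For Expr: α = {z y}, β = {z, z z, y Term, z Factor}. Rewrite as Expr → β Expr1 and Expr1 → α Expr1 | ε.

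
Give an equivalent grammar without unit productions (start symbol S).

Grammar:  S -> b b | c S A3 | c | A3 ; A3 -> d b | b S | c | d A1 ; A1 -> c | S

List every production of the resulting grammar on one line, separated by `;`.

Unit pairs: A1 ⇒* {A3, S}; S ⇒* {A3}.
For each unit pair (A, B), copy every non-unit production of B to A, then drop all unit productions.

S -> b b | c S A3 | c | d b | b S | d A1; A3 -> d b | b S | c | d A1; A1 -> c | b b | c S A3 | d b | b S | d A1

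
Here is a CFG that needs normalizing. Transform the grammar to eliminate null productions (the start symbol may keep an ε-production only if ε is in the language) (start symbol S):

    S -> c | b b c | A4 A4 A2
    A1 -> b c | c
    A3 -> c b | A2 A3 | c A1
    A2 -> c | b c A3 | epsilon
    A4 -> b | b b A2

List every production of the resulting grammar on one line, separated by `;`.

S -> c | b b c | A4 A4 A2 | A4 A4; A1 -> b c | c; A3 -> c b | A2 A3 | c A1; A2 -> c | b c A3; A4 -> b | b b A2 | b b

Nullable nonterminals: {A2}.
ε ∉ L(G), so no ε-production is kept.
Expand every rule over subsets of its nullable positions: S → A4 A4 A2 gives A4 A4 A2 | A4 A4. A4 → b b A2 gives b b A2 | b b.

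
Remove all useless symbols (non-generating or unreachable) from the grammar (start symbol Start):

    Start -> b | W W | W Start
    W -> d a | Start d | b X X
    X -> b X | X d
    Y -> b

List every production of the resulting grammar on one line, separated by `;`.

Start -> b | W W | W Start; W -> d a | Start d

Generating nonterminals: {Start, W, Y}.
Reachable from Start after that: {Start, W}.
Removed useless symbols: {X, Y} and every production mentioning them.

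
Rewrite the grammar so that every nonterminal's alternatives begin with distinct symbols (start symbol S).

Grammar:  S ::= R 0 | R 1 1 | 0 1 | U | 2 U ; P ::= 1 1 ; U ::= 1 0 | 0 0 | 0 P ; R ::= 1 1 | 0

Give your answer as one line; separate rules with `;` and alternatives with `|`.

S has alternatives sharing prefix 'R': factor to S → R S' with S' → 0 | 1 1.
U has alternatives sharing prefix '0': factor to U → 0 U' with U' → 0 | P.

S ::= 0 1 | U | 2 U | R S'; P ::= 1 1; U ::= 1 0 | 0 U'; R ::= 1 1 | 0; S' ::= 0 | 1 1; U' ::= 0 | P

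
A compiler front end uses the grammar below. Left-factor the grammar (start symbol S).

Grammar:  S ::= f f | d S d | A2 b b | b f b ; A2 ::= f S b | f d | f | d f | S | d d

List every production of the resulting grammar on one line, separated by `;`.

A2 has alternatives sharing prefix 'f': factor to A2 → f A2' with A2' → S b | d | ε.
A2 has alternatives sharing prefix 'd': factor to A2 → d A2'' with A2'' → f | d.

S ::= f f | d S d | A2 b b | b f b; A2 ::= S | f A2' | d A2''; A2' ::= S b | d | ε; A2'' ::= f | d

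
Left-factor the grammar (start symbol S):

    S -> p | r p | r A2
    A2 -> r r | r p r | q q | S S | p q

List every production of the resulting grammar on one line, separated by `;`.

S has alternatives sharing prefix 'r': factor to S → r S' with S' → p | A2.
A2 has alternatives sharing prefix 'r': factor to A2 → r A2' with A2' → r | p r.

S -> p | r S'; A2 -> q q | S S | p q | r A2'; S' -> p | A2; A2' -> r | p r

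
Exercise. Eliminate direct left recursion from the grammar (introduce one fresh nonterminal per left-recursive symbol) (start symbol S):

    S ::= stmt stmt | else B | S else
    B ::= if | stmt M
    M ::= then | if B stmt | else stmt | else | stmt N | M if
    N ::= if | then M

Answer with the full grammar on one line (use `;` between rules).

S ::= stmt stmt S' | else B S'; B ::= if | stmt M; M ::= then M' | if B stmt M' | else stmt M' | else M' | stmt N M'; N ::= if | then M; S' ::= else S' | ε; M' ::= if M' | ε

S, M are directly left-recursive.
For S: α = {else}, β = {stmt stmt, else B}. Rewrite as S → β S' and S' → α S' | ε.
For M: α = {if}, β = {then, if B stmt, else stmt, else, stmt N}. Rewrite as M → β M' and M' → α M' | ε.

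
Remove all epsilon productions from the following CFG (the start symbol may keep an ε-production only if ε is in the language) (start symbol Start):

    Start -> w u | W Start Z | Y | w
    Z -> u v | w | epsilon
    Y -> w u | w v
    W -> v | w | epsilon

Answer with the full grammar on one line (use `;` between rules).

Nullable nonterminals: {W, Z}.
ε ∉ L(G), so no ε-production is kept.
Add the nullable-subset variants: Start → W Start Z gives W Start Z | W Start | Start Z.

Start -> w u | W Start Z | W Start | Start Z | Y | w; Z -> u v | w; Y -> w u | w v; W -> v | w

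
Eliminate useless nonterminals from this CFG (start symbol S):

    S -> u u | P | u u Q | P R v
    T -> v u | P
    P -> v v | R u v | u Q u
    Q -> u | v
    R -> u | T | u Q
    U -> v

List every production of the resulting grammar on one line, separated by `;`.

Generating nonterminals: {P, Q, R, S, T, U}.
Reachable from S after that: {P, Q, R, S, T}.
Removed useless symbols: {U} and every production mentioning them.

S -> u u | P | u u Q | P R v; T -> v u | P; P -> v v | R u v | u Q u; Q -> u | v; R -> u | T | u Q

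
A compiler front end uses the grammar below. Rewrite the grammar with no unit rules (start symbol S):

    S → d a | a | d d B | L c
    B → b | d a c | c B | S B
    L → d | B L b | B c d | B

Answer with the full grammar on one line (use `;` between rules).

S → d a | a | d d B | L c; B → b | d a c | c B | S B; L → d | B L b | B c d | b | d a c | c B | S B

Unit pairs: L ⇒* {B}.
For every A with A ⇒* B via unit rules, add B's non-unit alternatives to A; then delete every rule of the form X → Y.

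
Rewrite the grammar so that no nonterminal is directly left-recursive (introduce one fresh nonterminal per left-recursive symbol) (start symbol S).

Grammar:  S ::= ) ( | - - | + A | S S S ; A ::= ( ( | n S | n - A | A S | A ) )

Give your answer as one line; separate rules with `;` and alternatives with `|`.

Left recursion appears on S, A.
For S: α = {S S}, β = {) (, - -, + A}. Rewrite as S → β S' and S' → α S' | ε.
For A: α = {S, ) )}, β = {( (, n S, n - A}. Rewrite as A → β A' and A' → α A' | ε.

S ::= ) ( S' | - - S' | + A S'; A ::= ( ( A' | n S A' | n - A A'; S' ::= S S S' | ε; A' ::= S A' | ) ) A' | ε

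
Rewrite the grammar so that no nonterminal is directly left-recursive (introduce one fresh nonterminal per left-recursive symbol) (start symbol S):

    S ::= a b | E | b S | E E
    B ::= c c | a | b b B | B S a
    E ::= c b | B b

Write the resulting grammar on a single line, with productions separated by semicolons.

B is directly left-recursive.
For B: α = {S a}, β = {c c, a, b b B}. Rewrite as B → β B' and B' → α B' | ε.

S ::= a b | E | b S | E E; B ::= c c B' | a B' | b b B B'; E ::= c b | B b; B' ::= S a B' | ε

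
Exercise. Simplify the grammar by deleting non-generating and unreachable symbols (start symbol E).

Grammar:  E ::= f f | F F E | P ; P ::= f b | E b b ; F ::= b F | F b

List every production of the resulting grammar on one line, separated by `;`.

E ::= f f | P; P ::= f b | E b b

Generating nonterminals: {E, P}.
Reachable from E after that: {E, P}.
Removed useless symbols: {F} and every production mentioning them.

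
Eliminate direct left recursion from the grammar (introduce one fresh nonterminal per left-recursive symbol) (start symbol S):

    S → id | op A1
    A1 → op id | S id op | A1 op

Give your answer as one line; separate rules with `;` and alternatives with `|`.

S → id | op A1; A1 → op id A1' | S id op A1'; A1' → op A1' | ε

Left recursion appears on A1.
For A1: α = {op}, β = {op id, S id op}. Rewrite as A1 → β A1' and A1' → α A1' | ε.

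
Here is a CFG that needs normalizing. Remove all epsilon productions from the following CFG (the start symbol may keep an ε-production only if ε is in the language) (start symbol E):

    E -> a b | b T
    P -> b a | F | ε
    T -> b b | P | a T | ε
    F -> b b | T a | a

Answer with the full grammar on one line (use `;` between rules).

Nullable set = {P, T}.
ε ∉ L(G), so no ε-production is kept.
Expand every rule over subsets of its nullable positions: E → b T gives b T | b. T → a T gives a T | a. F → T a gives T a | a.

E -> a b | b T | b; P -> b a | F; T -> b b | P | a T | a; F -> b b | T a | a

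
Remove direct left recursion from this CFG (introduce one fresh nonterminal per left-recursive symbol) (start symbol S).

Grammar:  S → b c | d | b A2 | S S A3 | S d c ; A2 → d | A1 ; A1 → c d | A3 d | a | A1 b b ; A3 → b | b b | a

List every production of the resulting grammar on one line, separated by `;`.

Left recursion appears on S, A1.
For S: α = {S A3, d c}, β = {b c, d, b A2}. Rewrite as S → β S' and S' → α S' | ε.
For A1: α = {b b}, β = {c d, A3 d, a}. Rewrite as A1 → β A1' and A1' → α A1' | ε.

S → b c S' | d S' | b A2 S'; A2 → d | A1; A1 → c d A1' | A3 d A1' | a A1'; A3 → b | b b | a; S' → S A3 S' | d c S' | ε; A1' → b b A1' | ε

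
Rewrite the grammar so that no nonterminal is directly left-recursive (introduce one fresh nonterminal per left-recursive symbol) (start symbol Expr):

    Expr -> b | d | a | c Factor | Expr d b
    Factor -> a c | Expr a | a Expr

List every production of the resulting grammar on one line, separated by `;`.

Directly left-recursive nonterminal: Expr.
For Expr: α = {d b}, β = {b, d, a, c Factor}. Rewrite as Expr → β Expr1 and Expr1 → α Expr1 | ε.

Expr -> b Expr1 | d Expr1 | a Expr1 | c Factor Expr1; Factor -> a c | Expr a | a Expr; Expr1 -> d b Expr1 | ε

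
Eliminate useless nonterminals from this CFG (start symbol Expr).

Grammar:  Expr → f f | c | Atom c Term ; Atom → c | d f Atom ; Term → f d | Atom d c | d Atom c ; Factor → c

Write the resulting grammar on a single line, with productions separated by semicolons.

Generating nonterminals: {Atom, Expr, Factor, Term}.
Reachable from Expr after that: {Atom, Expr, Term}.
Removed useless symbols: {Factor} and every production mentioning them.

Expr → f f | c | Atom c Term; Atom → c | d f Atom; Term → f d | Atom d c | d Atom c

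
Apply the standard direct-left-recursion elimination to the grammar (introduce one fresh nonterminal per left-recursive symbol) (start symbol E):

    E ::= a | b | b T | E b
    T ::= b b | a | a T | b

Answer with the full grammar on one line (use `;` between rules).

Directly left-recursive nonterminal: E.
For E: α = {b}, β = {a, b, b T}. Rewrite as E → β E' and E' → α E' | ε.

E ::= a E' | b E' | b T E'; T ::= b b | a | a T | b; E' ::= b E' | ε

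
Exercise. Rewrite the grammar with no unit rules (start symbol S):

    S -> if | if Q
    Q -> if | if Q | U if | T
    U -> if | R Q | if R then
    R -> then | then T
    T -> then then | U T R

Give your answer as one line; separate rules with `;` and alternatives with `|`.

S -> if | if Q; Q -> if | if Q | U if | then then | U T R; U -> if | R Q | if R then; R -> then | then T; T -> then then | U T R

Unit pairs: Q ⇒* {T}.
For every A with A ⇒* B via unit rules, add B's non-unit alternatives to A; then delete every rule of the form X → Y.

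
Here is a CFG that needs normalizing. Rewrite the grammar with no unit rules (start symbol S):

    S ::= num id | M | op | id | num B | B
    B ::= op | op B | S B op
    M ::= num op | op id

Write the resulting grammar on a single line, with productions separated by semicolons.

S ::= op | op B | S B op | num id | id | num B | num op | op id; B ::= op | op B | S B op; M ::= num op | op id

Unit pairs: S ⇒* {B, M}.
For each unit pair (A, B), copy every non-unit production of B to A, then drop all unit productions.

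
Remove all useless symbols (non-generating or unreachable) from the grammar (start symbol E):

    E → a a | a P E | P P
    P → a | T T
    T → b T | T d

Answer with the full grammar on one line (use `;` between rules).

E → a a | a P E | P P; P → a

Generating nonterminals: {E, P}.
Reachable from E after that: {E, P}.
Removed useless symbols: {T} and every production mentioning them.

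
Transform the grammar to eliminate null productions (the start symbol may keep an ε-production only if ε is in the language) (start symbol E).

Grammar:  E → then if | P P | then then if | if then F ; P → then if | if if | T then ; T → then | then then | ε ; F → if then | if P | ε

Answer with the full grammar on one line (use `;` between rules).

E → then if | P P | then then if | if then F | if then; P → then if | if if | T then | then; T → then | then then; F → if then | if P

The nullable symbols are {F, T}.
ε ∉ L(G), so no ε-production is kept.
Add the nullable-subset variants: E → if then F gives if then F | if then. P → T then gives T then | then.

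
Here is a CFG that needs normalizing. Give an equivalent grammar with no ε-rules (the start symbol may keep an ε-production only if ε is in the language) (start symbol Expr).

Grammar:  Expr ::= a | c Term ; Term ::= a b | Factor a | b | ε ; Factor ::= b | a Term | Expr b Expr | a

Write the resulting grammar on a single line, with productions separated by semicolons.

Expr ::= a | c Term | c; Term ::= a b | Factor a | b; Factor ::= b | a Term | a | Expr b Expr

Nullable set = {Term}.
ε ∉ L(G), so no ε-production is kept.
Expand every rule over subsets of its nullable positions: Expr → c Term gives c Term | c. Factor → a Term gives a Term | a.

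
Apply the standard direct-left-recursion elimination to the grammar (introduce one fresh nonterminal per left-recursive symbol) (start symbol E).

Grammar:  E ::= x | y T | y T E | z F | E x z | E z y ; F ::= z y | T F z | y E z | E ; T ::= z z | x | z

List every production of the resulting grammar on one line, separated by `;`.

E ::= x E' | y T E' | y T E E' | z F E'; F ::= z y | T F z | y E z | E; T ::= z z | x | z; E' ::= x z E' | z y E' | ε

E is directly left-recursive.
For E: α = {x z, z y}, β = {x, y T, y T E, z F}. Rewrite as E → β E' and E' → α E' | ε.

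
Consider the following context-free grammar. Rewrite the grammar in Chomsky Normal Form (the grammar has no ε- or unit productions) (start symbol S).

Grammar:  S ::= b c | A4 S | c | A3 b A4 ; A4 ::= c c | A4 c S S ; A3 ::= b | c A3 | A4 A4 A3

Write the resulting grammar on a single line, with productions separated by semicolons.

Introduce a nonterminal for each terminal appearing in a rule of length ≥ 2: X1 → b, X2 → c.
Binarize each right-hand side of length ≥ 3 by chaining fresh nonterminals (Y1, Y2, …): affected rules were S → A3 X1 A4; A4 → A4 X2 S S; A3 → A4 A4 A3.

S ::= X1 X2 | A4 S | c | A3 Y1; A4 ::= X2 X2 | A4 Y2; A3 ::= b | X2 A3 | A4 Y4; X1 ::= b; X2 ::= c; Y1 ::= X1 A4; Y2 ::= X2 Y3; Y3 ::= S S; Y4 ::= A4 A3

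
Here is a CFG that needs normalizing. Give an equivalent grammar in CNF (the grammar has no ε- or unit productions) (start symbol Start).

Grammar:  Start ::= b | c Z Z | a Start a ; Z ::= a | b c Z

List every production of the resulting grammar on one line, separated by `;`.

Start ::= b | X1 Y1 | X2 Y2; Z ::= a | X3 Y3; X1 ::= c; X2 ::= a; X3 ::= b; Y1 ::= Z Z; Y2 ::= Start X2; Y3 ::= X1 Z

Introduce a nonterminal for each terminal appearing in a rule of length ≥ 2: X1 → c, X2 → a, X3 → b.
Binarize each right-hand side of length ≥ 3 by chaining fresh nonterminals (Y1, Y2, …): affected rules were Start → X1 Z Z; Start → X2 Start X2; Z → X3 X1 Z.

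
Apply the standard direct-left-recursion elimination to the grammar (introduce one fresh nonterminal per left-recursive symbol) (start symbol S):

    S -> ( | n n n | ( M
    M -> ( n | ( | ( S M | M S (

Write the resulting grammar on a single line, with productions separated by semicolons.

S -> ( | n n n | ( M; M -> ( n M' | ( M' | ( S M M'; M' -> S ( M' | ε

M is directly left-recursive.
For M: α = {S (}, β = {( n, (, ( S M}. Rewrite as M → β M' and M' → α M' | ε.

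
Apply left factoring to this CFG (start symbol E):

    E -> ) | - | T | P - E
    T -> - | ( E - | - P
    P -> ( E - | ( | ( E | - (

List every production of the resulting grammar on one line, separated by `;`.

E -> ) | - | T | P - E; T -> ( E - | - T'; P -> - ( | ( P'; T' -> epsilon | P; P' -> epsilon | E P''; P'' -> - | epsilon

T has alternatives sharing prefix '-': factor to T → - T' with T' → ε | P.
P has alternatives sharing prefix '(': factor to P → ( P' with P' → E - | ε | E.
P' has alternatives sharing prefix 'E': factor to P' → E P'' with P'' → - | ε.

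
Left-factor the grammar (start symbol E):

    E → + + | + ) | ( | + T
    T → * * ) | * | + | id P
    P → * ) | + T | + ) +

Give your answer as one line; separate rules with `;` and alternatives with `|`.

E has alternatives sharing prefix '+': factor to E → + E' with E' → + | ) | T.
T has alternatives sharing prefix '*': factor to T → * T' with T' → * ) | ε.
P has alternatives sharing prefix '+': factor to P → + P' with P' → T | ) +.

E → ( | + E'; T → + | id P | * T'; P → * ) | + P'; E' → + | ) | T; T' → * ) | ε; P' → T | ) +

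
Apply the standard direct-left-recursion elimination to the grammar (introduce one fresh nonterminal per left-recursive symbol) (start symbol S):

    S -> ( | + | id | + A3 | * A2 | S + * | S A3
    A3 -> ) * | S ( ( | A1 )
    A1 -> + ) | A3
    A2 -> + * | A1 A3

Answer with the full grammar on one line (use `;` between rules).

S is directly left-recursive.
For S: α = {+ *, A3}, β = {(, +, id, + A3, * A2}. Rewrite as S → β S' and S' → α S' | ε.

S -> ( S' | + S' | id S' | + A3 S' | * A2 S'; A3 -> ) * | S ( ( | A1 ); A1 -> + ) | A3; A2 -> + * | A1 A3; S' -> + * S' | A3 S' | eps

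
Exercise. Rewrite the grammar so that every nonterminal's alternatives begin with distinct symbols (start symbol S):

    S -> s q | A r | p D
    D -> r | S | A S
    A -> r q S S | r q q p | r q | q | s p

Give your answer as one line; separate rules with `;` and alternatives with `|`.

S -> s q | A r | p D; D -> r | S | A S; A -> q | s p | r q A'; A' -> S S | q p | ε

A has alternatives sharing prefix 'r q': factor to A → r q A' with A' → S S | q p | ε.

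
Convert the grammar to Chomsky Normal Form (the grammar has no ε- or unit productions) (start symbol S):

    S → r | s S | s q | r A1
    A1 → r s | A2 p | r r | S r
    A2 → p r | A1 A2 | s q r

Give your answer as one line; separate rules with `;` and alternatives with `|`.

S → r | X1 S | X1 X2 | X3 A1; A1 → X3 X1 | A2 X4 | X3 X3 | S X3; A2 → X4 X3 | A1 A2 | X1 Y1; X1 → s; X2 → q; X3 → r; X4 → p; Y1 → X2 X3

Introduce a nonterminal for each terminal appearing in a rule of length ≥ 2: X1 → s, X2 → q, X3 → r, X4 → p.
Binarize each right-hand side of length ≥ 3 by chaining fresh nonterminals (Y1, Y2, …): affected rules were A2 → X1 X2 X3.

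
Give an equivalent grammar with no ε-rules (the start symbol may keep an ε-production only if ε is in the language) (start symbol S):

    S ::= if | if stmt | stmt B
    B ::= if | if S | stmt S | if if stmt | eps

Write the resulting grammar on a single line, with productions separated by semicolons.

Nullable set = {B}.
ε ∉ L(G), so no ε-production is kept.
Add the nullable-subset variants: S → stmt B gives stmt B | stmt.

S ::= if | if stmt | stmt B | stmt; B ::= if | if S | stmt S | if if stmt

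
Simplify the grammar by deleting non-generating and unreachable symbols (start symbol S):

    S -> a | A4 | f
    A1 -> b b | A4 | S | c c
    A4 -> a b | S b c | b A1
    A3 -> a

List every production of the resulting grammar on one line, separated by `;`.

S -> a | A4 | f; A1 -> b b | A4 | S | c c; A4 -> a b | S b c | b A1

Generating nonterminals: {A1, A3, A4, S}.
Reachable from S after that: {A1, A4, S}.
Removed useless symbols: {A3} and every production mentioning them.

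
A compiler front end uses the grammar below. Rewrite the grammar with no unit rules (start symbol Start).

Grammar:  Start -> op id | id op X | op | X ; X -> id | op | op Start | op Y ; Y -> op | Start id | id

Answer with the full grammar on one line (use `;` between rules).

Unit pairs: Start ⇒* {X}.
For each unit pair (A, B), copy every non-unit production of B to A, then drop all unit productions.

Start -> op id | id op X | op | id | op Start | op Y; X -> id | op | op Start | op Y; Y -> op | Start id | id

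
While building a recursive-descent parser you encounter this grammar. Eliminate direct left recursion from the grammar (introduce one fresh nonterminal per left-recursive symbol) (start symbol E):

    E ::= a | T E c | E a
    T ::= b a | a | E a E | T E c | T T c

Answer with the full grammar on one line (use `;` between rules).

E, T are directly left-recursive.
For E: α = {a}, β = {a, T E c}. Rewrite as E → β E' and E' → α E' | ε.
For T: α = {E c, T c}, β = {b a, a, E a E}. Rewrite as T → β T' and T' → α T' | ε.

E ::= a E' | T E c E'; T ::= b a T' | a T' | E a E T'; E' ::= a E' | ε; T' ::= E c T' | T c T' | ε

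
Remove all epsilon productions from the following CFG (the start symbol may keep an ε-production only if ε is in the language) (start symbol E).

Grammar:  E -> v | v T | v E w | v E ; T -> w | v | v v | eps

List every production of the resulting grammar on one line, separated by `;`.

Nullable set = {T}.
ε ∉ L(G), so no ε-production is kept.

E -> v | v T | v E w | v E; T -> w | v | v v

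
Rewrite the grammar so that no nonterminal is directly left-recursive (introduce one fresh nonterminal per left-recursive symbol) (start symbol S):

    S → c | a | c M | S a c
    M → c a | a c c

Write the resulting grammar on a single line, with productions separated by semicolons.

S is directly left-recursive.
For S: α = {a c}, β = {c, a, c M}. Rewrite as S → β S' and S' → α S' | ε.

S → c S' | a S' | c M S'; M → c a | a c c; S' → a c S' | ε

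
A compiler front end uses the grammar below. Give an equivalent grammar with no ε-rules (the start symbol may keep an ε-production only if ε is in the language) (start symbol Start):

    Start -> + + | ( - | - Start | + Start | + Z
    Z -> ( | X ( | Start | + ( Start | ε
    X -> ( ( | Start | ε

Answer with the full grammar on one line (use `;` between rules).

Nullable set = {X, Z}.
ε ∉ L(G), so no ε-production is kept.
Expand every rule over subsets of its nullable positions: Start → + Z gives + Z | +.

Start -> + + | ( - | - Start | + Start | + Z | +; Z -> ( | X ( | Start | + ( Start; X -> ( ( | Start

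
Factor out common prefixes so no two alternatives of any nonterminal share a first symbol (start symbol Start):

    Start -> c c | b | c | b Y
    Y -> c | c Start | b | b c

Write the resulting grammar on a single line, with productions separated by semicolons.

Start has alternatives sharing prefix 'c': factor to Start → c Start1 with Start1 → c | ε.
Start has alternatives sharing prefix 'b': factor to Start → b Start2 with Start2 → ε | Y.
Y has alternatives sharing prefix 'c': factor to Y → c Y1 with Y1 → ε | Start.
Y has alternatives sharing prefix 'b': factor to Y → b Y2 with Y2 → ε | c.

Start -> c Start1 | b Start2; Y -> c Y1 | b Y2; Start1 -> c | eps; Start2 -> eps | Y; Y1 -> eps | Start; Y2 -> eps | c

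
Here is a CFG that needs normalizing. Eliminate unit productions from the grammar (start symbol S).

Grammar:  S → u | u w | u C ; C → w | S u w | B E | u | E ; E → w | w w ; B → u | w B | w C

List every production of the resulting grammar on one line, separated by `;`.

S → u | u w | u C; C → w | w w | S u w | B E | u; E → w | w w; B → u | w B | w C

Unit pairs: C ⇒* {E}.
For every A with A ⇒* B via unit rules, add B's non-unit alternatives to A; then delete every rule of the form X → Y.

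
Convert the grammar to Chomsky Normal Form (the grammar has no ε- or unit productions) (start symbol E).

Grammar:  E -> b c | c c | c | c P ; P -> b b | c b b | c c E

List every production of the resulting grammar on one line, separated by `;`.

E -> X1 X2 | X2 X2 | c | X2 P; P -> X1 X1 | X2 Y1 | X2 Y2; X1 -> b; X2 -> c; Y1 -> X1 X1; Y2 -> X2 E

Introduce a nonterminal for each terminal appearing in a rule of length ≥ 2: X1 → b, X2 → c.
Binarize each right-hand side of length ≥ 3 by chaining fresh nonterminals (Y1, Y2, …): affected rules were P → X2 X1 X1; P → X2 X2 E.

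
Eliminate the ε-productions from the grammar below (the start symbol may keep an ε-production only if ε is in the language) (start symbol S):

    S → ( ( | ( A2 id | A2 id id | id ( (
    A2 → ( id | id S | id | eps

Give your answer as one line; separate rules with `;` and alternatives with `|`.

S → ( ( | ( A2 id | ( id | A2 id id | id id | id ( (; A2 → ( id | id S | id

The nullable symbols are {A2}.
ε ∉ L(G), so no ε-production is kept.
For each production, add variants omitting each subset of nullable occurrences: S → ( A2 id gives ( A2 id | ( id. S → A2 id id gives A2 id id | id id.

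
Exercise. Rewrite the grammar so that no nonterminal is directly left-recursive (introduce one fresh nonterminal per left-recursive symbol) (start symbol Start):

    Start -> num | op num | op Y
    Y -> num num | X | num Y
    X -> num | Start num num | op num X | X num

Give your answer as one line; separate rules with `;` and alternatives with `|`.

Start -> num | op num | op Y; Y -> num num | X | num Y; X -> num X1 | Start num num X1 | op num X X1; X1 -> num X1 | ε

Left recursion appears on X.
For X: α = {num}, β = {num, Start num num, op num X}. Rewrite as X → β X1 and X1 → α X1 | ε.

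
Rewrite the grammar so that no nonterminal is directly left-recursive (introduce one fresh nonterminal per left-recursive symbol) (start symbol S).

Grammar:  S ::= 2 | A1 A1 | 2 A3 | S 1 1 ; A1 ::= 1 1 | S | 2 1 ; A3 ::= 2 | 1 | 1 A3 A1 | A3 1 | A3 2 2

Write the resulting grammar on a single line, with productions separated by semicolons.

S, A3 are directly left-recursive.
For S: α = {1 1}, β = {2, A1 A1, 2 A3}. Rewrite as S → β S' and S' → α S' | ε.
For A3: α = {1, 2 2}, β = {2, 1, 1 A3 A1}. Rewrite as A3 → β A3' and A3' → α A3' | ε.

S ::= 2 S' | A1 A1 S' | 2 A3 S'; A1 ::= 1 1 | S | 2 1; A3 ::= 2 A3' | 1 A3' | 1 A3 A1 A3'; S' ::= 1 1 S' | ε; A3' ::= 1 A3' | 2 2 A3' | ε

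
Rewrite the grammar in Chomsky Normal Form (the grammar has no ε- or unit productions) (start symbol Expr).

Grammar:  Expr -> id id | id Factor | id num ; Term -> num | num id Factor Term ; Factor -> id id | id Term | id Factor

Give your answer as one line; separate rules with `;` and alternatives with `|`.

Expr -> X1 X1 | X1 Factor | X1 X2; Term -> num | X2 Y1; Factor -> X1 X1 | X1 Term | X1 Factor; X1 -> id; X2 -> num; Y1 -> X1 Y2; Y2 -> Factor Term

Introduce a nonterminal for each terminal appearing in a rule of length ≥ 2: X1 → id, X2 → num.
Binarize each right-hand side of length ≥ 3 by chaining fresh nonterminals (Y1, Y2, …): affected rules were Term → X2 X1 Factor Term.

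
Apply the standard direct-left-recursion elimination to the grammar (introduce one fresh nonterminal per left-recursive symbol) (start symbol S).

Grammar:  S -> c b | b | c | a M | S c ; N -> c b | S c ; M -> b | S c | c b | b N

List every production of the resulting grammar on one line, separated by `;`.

S is directly left-recursive.
For S: α = {c}, β = {c b, b, c, a M}. Rewrite as S → β S' and S' → α S' | ε.

S -> c b S' | b S' | c S' | a M S'; N -> c b | S c; M -> b | S c | c b | b N; S' -> c S' | ε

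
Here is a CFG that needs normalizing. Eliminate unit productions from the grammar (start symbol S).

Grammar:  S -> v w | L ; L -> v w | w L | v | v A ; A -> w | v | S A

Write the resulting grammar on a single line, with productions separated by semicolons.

S -> v w | w L | v | v A; L -> v w | w L | v | v A; A -> w | v | S A

Unit pairs: S ⇒* {L}.
For each unit pair (A, B), copy every non-unit production of B to A, then drop all unit productions.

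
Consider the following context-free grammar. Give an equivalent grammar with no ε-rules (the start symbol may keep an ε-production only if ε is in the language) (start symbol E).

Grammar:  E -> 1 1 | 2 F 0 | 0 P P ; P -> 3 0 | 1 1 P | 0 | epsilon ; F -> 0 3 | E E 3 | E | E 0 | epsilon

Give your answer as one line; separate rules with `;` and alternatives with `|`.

Nullable set = {F, P}.
ε ∉ L(G), so no ε-production is kept.
Expand every rule over subsets of its nullable positions: E → 2 F 0 gives 2 F 0 | 2 0. E → 0 P P gives 0 P P | 0 P | 0. P → 1 1 P gives 1 1 P | 1 1.

E -> 1 1 | 2 F 0 | 2 0 | 0 P P | 0 P | 0; P -> 3 0 | 1 1 P | 1 1 | 0; F -> 0 3 | E E 3 | E | E 0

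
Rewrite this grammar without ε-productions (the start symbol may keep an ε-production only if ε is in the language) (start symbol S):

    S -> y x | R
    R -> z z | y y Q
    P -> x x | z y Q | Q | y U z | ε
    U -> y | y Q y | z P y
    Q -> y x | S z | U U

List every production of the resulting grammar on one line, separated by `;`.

S -> y x | R; R -> z z | y y Q; P -> x x | z y Q | Q | y U z; U -> y | y Q y | z P y | z y; Q -> y x | S z | U U

Nullable set = {P}.
ε ∉ L(G), so no ε-production is kept.
For each production, add variants omitting each subset of nullable occurrences: U → z P y gives z P y | z y.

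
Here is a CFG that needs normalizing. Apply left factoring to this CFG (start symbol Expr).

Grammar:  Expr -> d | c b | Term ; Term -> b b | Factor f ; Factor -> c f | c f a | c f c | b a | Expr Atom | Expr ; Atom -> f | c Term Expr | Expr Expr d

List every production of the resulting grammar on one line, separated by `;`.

Factor has alternatives sharing prefix 'c f': factor to Factor → c f Factor1 with Factor1 → ε | a | c.
Factor has alternatives sharing prefix 'Expr': factor to Factor → Expr Factor2 with Factor2 → Atom | ε.

Expr -> d | c b | Term; Term -> b b | Factor f; Factor -> b a | c f Factor1 | Expr Factor2; Atom -> f | c Term Expr | Expr Expr d; Factor1 -> ε | a | c; Factor2 -> Atom | ε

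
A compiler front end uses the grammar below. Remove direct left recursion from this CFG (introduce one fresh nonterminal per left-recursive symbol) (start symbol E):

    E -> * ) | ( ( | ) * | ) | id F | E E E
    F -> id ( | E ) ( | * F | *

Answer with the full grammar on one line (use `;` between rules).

Directly left-recursive nonterminal: E.
For E: α = {E E}, β = {* ), ( (, ) *, ), id F}. Rewrite as E → β E' and E' → α E' | ε.

E -> * ) E' | ( ( E' | ) * E' | ) E' | id F E'; F -> id ( | E ) ( | * F | *; E' -> E E E' | ε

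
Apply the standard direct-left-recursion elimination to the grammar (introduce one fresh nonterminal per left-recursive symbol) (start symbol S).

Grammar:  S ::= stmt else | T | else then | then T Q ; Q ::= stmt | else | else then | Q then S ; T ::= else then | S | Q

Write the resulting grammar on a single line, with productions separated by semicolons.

S ::= stmt else | T | else then | then T Q; Q ::= stmt Q' | else Q' | else then Q'; T ::= else then | S | Q; Q' ::= then S Q' | ε

Left recursion appears on Q.
For Q: α = {then S}, β = {stmt, else, else then}. Rewrite as Q → β Q' and Q' → α Q' | ε.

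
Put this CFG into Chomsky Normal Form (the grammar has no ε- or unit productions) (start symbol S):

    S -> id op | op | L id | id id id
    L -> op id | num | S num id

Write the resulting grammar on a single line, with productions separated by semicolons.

S -> X1 X2 | op | L X1 | X1 Y1; L -> X2 X1 | num | S Y2; X1 -> id; X2 -> op; X3 -> num; Y1 -> X1 X1; Y2 -> X3 X1

Introduce a nonterminal for each terminal appearing in a rule of length ≥ 2: X1 → id, X2 → op, X3 → num.
Binarize each right-hand side of length ≥ 3 by chaining fresh nonterminals (Y1, Y2, …): affected rules were S → X1 X1 X1; L → S X3 X1.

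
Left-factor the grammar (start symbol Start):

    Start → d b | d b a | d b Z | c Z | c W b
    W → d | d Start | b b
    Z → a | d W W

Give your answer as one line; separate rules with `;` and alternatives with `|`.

Start has alternatives sharing prefix 'd b': factor to Start → d b Start1 with Start1 → ε | a | Z.
Start has alternatives sharing prefix 'c': factor to Start → c Start2 with Start2 → Z | W b.
W has alternatives sharing prefix 'd': factor to W → d W1 with W1 → ε | Start.

Start → d b Start1 | c Start2; W → b b | d W1; Z → a | d W W; Start1 → ε | a | Z; Start2 → Z | W b; W1 → ε | Start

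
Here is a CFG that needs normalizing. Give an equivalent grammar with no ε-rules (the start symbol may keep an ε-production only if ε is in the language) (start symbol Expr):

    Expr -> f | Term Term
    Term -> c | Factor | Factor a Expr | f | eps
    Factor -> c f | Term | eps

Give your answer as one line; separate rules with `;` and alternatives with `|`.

Expr -> f | Term Term | Term | ε; Term -> c | Factor | Factor a Expr | Factor a | a Expr | a | f; Factor -> c f | Term

The nullable symbols are {Expr, Factor, Term}.
ε ∈ L(G) since Expr is nullable, so keep Expr → ε.
Add the nullable-subset variants: Expr → Term Term gives Term Term | Term. Term → Factor a Expr gives Factor a Expr | Factor a | a Expr | a.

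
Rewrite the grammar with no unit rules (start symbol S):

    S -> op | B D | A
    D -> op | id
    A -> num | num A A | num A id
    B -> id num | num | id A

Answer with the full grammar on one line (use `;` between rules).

Unit pairs: S ⇒* {A}.
For every A with A ⇒* B via unit rules, add B's non-unit alternatives to A; then delete every rule of the form X → Y.

S -> op | B D | num | num A A | num A id; D -> op | id; A -> num | num A A | num A id; B -> id num | num | id A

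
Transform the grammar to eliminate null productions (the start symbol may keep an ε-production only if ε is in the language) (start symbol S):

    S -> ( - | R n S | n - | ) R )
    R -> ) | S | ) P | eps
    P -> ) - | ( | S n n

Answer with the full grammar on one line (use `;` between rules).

The nullable symbols are {R}.
ε ∉ L(G), so no ε-production is kept.
Expand every rule over subsets of its nullable positions: S → R n S gives R n S | n S. S → ) R ) gives ) R ) | ) ).

S -> ( - | R n S | n S | n - | ) R ) | ) ); R -> ) | S | ) P; P -> ) - | ( | S n n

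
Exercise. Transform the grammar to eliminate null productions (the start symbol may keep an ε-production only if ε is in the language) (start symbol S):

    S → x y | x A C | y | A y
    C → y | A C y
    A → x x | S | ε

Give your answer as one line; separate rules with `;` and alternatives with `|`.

Nullable nonterminals: {A}.
ε ∉ L(G), so no ε-production is kept.
Add the nullable-subset variants: S → x A C gives x A C | x C. C → A C y gives A C y | C y.

S → x y | x A C | x C | y | A y; C → y | A C y | C y; A → x x | S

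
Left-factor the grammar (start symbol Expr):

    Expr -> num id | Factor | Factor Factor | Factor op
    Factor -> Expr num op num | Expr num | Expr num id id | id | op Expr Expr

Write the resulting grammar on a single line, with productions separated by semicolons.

Expr has alternatives sharing prefix 'Factor': factor to Expr → Factor Expr1 with Expr1 → ε | Factor | op.
Factor has alternatives sharing prefix 'Expr num': factor to Factor → Expr num Factor1 with Factor1 → op num | ε | id id.

Expr -> num id | Factor Expr1; Factor -> id | op Expr Expr | Expr num Factor1; Expr1 -> ε | Factor | op; Factor1 -> op num | ε | id id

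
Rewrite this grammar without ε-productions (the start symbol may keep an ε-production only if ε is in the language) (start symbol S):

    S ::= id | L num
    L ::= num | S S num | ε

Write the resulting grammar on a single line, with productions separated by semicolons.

The nullable symbols are {L}.
ε ∉ L(G), so no ε-production is kept.
Expand every rule over subsets of its nullable positions: S → L num gives L num | num.

S ::= id | L num | num; L ::= num | S S num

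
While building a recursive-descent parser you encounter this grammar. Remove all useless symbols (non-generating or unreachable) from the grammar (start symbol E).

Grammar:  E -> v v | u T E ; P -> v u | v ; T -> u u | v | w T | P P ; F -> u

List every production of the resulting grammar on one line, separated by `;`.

Generating nonterminals: {E, F, P, T}.
Reachable from E after that: {E, P, T}.
Removed useless symbols: {F} and every production mentioning them.

E -> v v | u T E; P -> v u | v; T -> u u | v | w T | P P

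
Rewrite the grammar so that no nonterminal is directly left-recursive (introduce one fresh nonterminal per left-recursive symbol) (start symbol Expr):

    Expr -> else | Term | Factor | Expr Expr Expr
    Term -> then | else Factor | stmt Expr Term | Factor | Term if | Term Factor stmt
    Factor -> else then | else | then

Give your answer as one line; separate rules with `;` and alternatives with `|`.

Expr -> else Expr1 | Term Expr1 | Factor Expr1; Term -> then Term1 | else Factor Term1 | stmt Expr Term Term1 | Factor Term1; Factor -> else then | else | then; Expr1 -> Expr Expr Expr1 | ε; Term1 -> if Term1 | Factor stmt Term1 | ε

Expr, Term are directly left-recursive.
For Expr: α = {Expr Expr}, β = {else, Term, Factor}. Rewrite as Expr → β Expr1 and Expr1 → α Expr1 | ε.
For Term: α = {if, Factor stmt}, β = {then, else Factor, stmt Expr Term, Factor}. Rewrite as Term → β Term1 and Term1 → α Term1 | ε.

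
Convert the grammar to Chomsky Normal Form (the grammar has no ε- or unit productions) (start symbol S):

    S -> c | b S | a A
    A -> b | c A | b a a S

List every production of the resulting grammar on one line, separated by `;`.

Introduce a nonterminal for each terminal appearing in a rule of length ≥ 2: X1 → b, X2 → a, X3 → c.
Binarize each right-hand side of length ≥ 3 by chaining fresh nonterminals (Y1, Y2, …): affected rules were A → X1 X2 X2 S.

S -> c | X1 S | X2 A; A -> b | X3 A | X1 Y1; X1 -> b; X2 -> a; X3 -> c; Y1 -> X2 Y2; Y2 -> X2 S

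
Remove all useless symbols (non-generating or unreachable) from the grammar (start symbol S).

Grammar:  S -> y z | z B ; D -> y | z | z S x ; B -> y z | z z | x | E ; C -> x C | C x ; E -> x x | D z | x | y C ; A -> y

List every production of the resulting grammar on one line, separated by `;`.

S -> y z | z B; D -> y | z | z S x; B -> y z | z z | x | E; E -> x x | D z | x

Generating nonterminals: {A, B, D, E, S}.
Reachable from S after that: {B, D, E, S}.
Removed useless symbols: {A, C} and every production mentioning them.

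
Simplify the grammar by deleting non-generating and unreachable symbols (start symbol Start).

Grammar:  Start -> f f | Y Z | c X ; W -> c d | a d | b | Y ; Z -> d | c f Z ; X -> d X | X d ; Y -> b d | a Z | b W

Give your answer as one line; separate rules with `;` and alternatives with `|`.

Generating nonterminals: {Start, W, Y, Z}.
Reachable from Start after that: {Start, W, Y, Z}.
Removed useless symbols: {X} and every production mentioning them.

Start -> f f | Y Z; W -> c d | a d | b | Y; Z -> d | c f Z; Y -> b d | a Z | b W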